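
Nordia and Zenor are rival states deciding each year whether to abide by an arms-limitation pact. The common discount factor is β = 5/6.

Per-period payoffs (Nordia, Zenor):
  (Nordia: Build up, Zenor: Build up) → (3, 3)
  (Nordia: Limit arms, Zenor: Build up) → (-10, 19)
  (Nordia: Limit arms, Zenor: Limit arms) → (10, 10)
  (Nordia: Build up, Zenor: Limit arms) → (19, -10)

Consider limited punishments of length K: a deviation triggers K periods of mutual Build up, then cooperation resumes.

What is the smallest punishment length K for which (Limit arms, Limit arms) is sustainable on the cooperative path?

2

Need Σ_{k=1}^{K} β^k ≥ (19−10)/(10−3) = 1.2857 at β = 5/6.
At K = 1 the sum is 0.8333 < 1.2857; at K = 2 it is 1.5278 ≥ 1.2857.
So the minimum punishment length is K = 2.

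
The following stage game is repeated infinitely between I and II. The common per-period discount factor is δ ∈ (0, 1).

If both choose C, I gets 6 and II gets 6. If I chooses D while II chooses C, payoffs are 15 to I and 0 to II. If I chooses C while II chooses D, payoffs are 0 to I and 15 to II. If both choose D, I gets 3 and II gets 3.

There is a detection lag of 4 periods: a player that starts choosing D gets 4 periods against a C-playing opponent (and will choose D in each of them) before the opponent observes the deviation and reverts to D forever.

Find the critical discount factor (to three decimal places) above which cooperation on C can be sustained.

A deviator earns 15 for 4 periods, then 3 forever; cooperating earns 6 forever. Multiplying the IC by (1−δ):
6 ≥ 15(1−δ^4) + 3δ^4, so 12·δ^4 ≥ 9 and δ^4 ≥ 3/4.
δ ≥ (3/4)^(1/4) ≈ 0.931.

0.931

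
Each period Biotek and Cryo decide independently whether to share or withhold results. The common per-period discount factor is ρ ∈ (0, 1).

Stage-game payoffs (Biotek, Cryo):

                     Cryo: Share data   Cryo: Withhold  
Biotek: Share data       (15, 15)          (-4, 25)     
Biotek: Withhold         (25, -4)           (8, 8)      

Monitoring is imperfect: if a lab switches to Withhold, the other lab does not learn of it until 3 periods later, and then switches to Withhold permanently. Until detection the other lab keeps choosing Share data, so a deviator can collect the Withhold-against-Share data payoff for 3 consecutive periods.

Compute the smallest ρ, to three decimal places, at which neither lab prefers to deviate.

The best deviation is to choose Withhold for all 3 undetected periods, earning 25 each, then 8 forever once detected.
Deviation value: 25(1−ρ^3)/(1−ρ) + 8ρ^3/(1−ρ); cooperation value: 15/(1−ρ).
IC: 15 ≥ 25(1−ρ^3) + 8ρ^3 = 25 − 17ρ^3.
So ρ^3 ≥ 10/17, giving ρ ≥ (10/17)^(1/3) ≈ 0.838.

0.838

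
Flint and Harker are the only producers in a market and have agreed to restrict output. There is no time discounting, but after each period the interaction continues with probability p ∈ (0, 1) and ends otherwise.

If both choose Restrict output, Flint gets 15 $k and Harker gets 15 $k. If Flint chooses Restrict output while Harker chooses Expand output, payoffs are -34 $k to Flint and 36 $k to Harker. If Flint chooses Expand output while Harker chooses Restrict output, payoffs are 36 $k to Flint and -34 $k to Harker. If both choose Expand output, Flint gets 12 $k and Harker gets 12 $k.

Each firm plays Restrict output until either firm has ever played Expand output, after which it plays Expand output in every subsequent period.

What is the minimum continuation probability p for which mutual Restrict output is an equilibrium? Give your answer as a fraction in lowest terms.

7/8

With no time discounting, the continuation probability p plays the role of the discount factor.
Grim-trigger IC: 15/(1−p) ≥ 36 + 12p/(1−p) ⇒ p ≥ (36−15)/(36−12) = 7/8.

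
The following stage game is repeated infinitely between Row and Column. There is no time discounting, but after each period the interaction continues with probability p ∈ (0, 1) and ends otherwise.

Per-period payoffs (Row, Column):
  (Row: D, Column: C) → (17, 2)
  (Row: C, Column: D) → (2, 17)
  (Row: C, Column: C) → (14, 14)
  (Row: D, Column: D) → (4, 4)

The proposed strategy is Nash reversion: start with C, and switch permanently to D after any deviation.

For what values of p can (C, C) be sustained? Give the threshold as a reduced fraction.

Expected cooperation value is 14 + p·14 + p²·14 + … = 14/(1−p); deviation gives 17 + p·4/(1−p).
14 ≥ 17(1−p) + 4p ⇒ 13p ≥ 3 ⇒ p ≥ 3/13.

3/13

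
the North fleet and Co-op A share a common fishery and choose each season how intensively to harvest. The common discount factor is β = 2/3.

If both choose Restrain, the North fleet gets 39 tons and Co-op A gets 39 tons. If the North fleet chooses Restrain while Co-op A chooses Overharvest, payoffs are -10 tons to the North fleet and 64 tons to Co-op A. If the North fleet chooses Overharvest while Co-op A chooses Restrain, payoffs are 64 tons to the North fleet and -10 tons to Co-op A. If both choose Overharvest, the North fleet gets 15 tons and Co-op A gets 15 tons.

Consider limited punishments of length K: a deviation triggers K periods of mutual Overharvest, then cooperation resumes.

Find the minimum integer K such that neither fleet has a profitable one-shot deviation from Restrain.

2

IC: β(1−β^K)/(1−β) ≥ (64−39)/(39−15) = 25/24.
With β = 2/3: need 1 − β^K ≥ 25/24·(1−2/3)/(2/3), i.e. β^K ≤ 0.4792.
Since (2/3)^1 = 0.6667 and (2/3)^2 = 0.4444, the smallest such K is 2.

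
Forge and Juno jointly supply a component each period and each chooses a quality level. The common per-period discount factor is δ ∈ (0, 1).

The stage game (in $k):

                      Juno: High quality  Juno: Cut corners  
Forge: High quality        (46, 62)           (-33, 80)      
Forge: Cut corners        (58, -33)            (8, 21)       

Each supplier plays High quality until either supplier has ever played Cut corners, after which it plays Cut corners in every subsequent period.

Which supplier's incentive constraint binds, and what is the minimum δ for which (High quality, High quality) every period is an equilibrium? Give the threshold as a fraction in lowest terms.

Forge's threshold: (58−46)/(58−8) = 6/25.
Juno's threshold: (80−62)/(80−21) = 18/59.
6/25 < 18/59, so Juno binds and δ* = 18/59.

Juno; δ ≥ 18/59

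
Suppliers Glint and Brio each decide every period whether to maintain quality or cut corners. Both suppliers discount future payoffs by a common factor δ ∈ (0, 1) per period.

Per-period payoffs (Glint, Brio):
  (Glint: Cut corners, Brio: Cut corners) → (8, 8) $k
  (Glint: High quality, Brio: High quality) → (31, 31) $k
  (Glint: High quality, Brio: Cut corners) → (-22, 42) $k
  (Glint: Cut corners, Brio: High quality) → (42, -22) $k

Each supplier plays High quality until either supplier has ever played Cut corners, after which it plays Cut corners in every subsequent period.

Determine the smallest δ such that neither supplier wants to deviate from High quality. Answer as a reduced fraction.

11/34

Under grim trigger the critical discount factor is (T−C)/(T−P) with T = 42, C = 31, P = 8.
δ* = (42−31)/(42−8) = 11/34.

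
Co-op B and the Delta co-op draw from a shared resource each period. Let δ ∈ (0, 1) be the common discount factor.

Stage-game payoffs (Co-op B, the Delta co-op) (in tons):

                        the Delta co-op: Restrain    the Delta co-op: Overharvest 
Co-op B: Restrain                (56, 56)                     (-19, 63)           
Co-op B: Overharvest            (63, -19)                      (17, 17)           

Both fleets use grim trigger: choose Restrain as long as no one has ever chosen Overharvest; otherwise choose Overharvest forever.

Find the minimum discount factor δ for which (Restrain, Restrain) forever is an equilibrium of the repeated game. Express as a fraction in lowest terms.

Cooperation forever yields 56 each period: 56/(1−δ).
Deviating yields 63 once, then 17 forever: 63 + 17δ/(1−δ).
No profitable deviation requires 56/(1−δ) ≥ 63 + 17δ/(1−δ).
Multiplying by (1−δ): 56 ≥ 63(1−δ) + 17δ = 63 − 46δ.
So 46δ ≥ 7, i.e. δ ≥ 7/46.

7/46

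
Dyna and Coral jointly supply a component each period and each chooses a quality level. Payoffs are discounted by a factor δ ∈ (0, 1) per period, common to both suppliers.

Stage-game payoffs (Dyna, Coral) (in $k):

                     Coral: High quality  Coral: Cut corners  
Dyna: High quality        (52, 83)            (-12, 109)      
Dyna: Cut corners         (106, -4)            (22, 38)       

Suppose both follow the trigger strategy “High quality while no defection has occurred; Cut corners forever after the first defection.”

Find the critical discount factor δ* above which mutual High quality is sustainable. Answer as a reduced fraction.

For Dyna: deviation gain 106−52 = 54, per-period punishment loss 52−22 = 30. IC gives δ ≥ 54/84 = 9/14.
For Coral: gain 26, loss 45 per period, so δ ≥ 26/71.
The tighter constraint is Dyna's, so cooperation needs δ ≥ 9/14.

9/14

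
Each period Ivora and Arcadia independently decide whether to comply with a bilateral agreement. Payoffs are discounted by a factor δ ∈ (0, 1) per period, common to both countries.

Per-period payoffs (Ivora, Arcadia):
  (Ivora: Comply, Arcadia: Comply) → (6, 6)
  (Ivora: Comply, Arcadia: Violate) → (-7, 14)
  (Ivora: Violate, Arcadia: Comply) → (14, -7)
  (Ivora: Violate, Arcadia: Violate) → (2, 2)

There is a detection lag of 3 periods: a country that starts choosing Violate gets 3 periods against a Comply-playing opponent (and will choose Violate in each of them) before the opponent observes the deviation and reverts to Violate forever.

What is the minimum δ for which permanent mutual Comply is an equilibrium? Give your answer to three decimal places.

0.874

A deviator earns 14 for 3 periods, then 2 forever; cooperating earns 6 forever. Multiplying the IC by (1−δ):
6 ≥ 14(1−δ^3) + 2δ^3, so 12·δ^3 ≥ 8 and δ^3 ≥ 2/3.
δ ≥ (2/3)^(1/3) ≈ 0.874.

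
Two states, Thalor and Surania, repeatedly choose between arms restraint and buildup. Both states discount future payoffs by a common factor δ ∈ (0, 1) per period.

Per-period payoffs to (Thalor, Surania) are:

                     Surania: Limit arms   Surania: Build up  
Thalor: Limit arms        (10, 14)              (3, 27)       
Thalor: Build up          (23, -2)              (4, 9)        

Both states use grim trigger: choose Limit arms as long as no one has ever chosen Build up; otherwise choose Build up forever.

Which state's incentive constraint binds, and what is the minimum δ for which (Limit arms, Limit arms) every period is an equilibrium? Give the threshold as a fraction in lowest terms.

Surania; δ ≥ 13/18

Thalor: cooperation gives 10 each period; deviation gives 23 once then 4 forever.
  10/(1−δ) ≥ 23 + 4δ/(1−δ) ⇒ δ ≥ 13/19.
Surania: cooperation gives 14 each period; deviation gives 27 once then 9 forever.
  δ ≥ 13/18.
Both must hold, so the binding constraint is Surania's: δ ≥ 13/18.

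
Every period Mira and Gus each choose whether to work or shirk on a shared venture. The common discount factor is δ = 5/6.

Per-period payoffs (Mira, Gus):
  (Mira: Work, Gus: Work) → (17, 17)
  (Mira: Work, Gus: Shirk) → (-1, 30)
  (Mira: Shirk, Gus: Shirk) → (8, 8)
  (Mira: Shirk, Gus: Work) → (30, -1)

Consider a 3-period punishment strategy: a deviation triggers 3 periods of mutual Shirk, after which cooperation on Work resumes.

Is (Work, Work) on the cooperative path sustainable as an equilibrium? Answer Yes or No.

A one-shot deviation gives 30 now, then 8 for 3 periods, then back to 17.
Gain from deviating: (30−17) today; loss: (17−8) in each of the next 3 periods.
No-deviation condition: (17−8)(δ+…+δ^3) ≥ 30−17, i.e. δ+…+δ^3 ≥ 13/9.
At δ = 5/6: δ+…+δ^3 = 2.1065 ≥ 1.4444.
So cooperation is sustainable.

Yes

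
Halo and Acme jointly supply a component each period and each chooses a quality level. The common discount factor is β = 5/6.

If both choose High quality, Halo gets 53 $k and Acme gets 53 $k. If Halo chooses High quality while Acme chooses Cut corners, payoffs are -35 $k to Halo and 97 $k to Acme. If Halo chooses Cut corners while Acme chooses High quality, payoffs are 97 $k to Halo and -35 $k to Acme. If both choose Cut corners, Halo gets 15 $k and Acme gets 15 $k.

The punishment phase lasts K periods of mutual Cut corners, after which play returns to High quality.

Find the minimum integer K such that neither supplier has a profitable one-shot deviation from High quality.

IC: β(1−β^K)/(1−β) ≥ (97−53)/(53−15) = 22/19.
With β = 5/6: need 1 − β^K ≥ 22/19·(1−5/6)/(5/6), i.e. β^K ≤ 0.7684.
Since (5/6)^1 = 0.8333 and (5/6)^2 = 0.6944, the smallest such K is 2.

2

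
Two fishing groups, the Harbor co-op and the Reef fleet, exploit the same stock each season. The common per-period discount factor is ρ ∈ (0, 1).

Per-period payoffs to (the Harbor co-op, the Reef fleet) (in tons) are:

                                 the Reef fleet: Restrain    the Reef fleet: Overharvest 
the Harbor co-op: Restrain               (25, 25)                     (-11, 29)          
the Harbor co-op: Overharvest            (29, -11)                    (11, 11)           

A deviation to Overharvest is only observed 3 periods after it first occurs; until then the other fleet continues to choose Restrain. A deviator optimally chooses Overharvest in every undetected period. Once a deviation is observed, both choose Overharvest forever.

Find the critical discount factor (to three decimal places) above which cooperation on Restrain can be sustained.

A deviator earns 29 for 3 periods, then 11 forever; cooperating earns 25 forever. Multiplying the IC by (1−ρ):
25 ≥ 29(1−ρ^3) + 11ρ^3, so 18·ρ^3 ≥ 4 and ρ^3 ≥ 2/9.
ρ ≥ (2/9)^(1/3) ≈ 0.606.

0.606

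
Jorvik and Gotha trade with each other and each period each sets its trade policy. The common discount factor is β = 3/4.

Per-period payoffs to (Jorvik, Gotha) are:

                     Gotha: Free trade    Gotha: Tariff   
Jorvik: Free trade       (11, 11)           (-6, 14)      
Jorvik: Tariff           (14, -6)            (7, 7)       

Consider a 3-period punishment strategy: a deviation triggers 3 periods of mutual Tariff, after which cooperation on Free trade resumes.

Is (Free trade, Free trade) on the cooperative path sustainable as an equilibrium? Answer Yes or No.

IC: β+…+β^3 ≥ (14−11)/(11−7) = 3/4.
At β = 3/4: partial sum = 1.7344 ≥ 0.7500. Cooperation sustainable.

Yes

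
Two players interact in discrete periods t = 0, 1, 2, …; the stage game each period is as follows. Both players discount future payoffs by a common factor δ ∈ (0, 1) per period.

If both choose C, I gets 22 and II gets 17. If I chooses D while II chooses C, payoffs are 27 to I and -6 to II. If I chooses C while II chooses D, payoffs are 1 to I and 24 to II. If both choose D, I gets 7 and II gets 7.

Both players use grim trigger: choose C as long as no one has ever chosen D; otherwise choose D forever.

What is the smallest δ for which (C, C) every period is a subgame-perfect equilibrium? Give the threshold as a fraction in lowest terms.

I's threshold: (27−22)/(27−7) = 1/4.
II's threshold: (24−17)/(24−7) = 7/17.
1/4 < 7/17, so II binds and δ* = 7/17.

7/17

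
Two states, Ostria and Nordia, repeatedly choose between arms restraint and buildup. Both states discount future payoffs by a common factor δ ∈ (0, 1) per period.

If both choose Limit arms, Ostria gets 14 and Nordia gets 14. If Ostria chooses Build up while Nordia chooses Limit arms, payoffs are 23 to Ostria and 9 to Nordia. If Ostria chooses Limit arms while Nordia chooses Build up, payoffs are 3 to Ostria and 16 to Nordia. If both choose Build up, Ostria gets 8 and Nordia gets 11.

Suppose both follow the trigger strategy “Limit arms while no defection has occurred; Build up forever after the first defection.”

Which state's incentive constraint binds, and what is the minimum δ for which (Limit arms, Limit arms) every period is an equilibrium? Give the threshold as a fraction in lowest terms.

Ostria; δ ≥ 3/5

Ostria's threshold: (23−14)/(23−8) = 3/5.
Nordia's threshold: (16−14)/(16−11) = 2/5.
3/5 > 2/5, so Ostria binds and δ* = 3/5.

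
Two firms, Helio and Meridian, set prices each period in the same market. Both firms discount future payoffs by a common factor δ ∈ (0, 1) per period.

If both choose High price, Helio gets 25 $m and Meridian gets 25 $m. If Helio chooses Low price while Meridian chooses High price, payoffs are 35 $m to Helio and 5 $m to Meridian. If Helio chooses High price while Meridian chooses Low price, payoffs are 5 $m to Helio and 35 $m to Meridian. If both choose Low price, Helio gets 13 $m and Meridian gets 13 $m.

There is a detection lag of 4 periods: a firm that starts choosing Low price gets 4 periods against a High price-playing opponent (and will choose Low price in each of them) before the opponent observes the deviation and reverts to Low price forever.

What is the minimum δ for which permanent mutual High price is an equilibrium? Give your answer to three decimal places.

Deviating for the 4 undetected periods gains 35−25 = 10 per period over cooperation, then loses 25−13 = 12 per period forever once punishment starts.
Gain: 10(1 + δ + … + δ^3); loss: 12·δ^4/(1−δ).
No profitable deviation ⇔ 10(1−δ^4) ≤ 12·δ^4, i.e. δ^4 ≥ 10/(10+12) = 5/11.
Hence δ ≥ (5/11)^(1/4) ≈ 0.821.

0.821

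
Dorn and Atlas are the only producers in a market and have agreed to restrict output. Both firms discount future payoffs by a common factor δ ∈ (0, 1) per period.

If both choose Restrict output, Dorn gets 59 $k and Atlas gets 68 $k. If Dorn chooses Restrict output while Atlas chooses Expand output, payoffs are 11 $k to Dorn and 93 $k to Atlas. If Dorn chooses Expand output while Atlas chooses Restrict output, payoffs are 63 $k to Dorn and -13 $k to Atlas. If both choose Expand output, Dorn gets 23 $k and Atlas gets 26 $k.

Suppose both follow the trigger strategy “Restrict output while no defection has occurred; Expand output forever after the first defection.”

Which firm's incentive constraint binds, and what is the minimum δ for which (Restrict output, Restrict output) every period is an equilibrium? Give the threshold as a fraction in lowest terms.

Dorn: cooperation gives 59 each period; deviation gives 63 once then 23 forever.
  59/(1−δ) ≥ 63 + 23δ/(1−δ) ⇒ δ ≥ 4/40 = 1/10.
Atlas: cooperation gives 68 each period; deviation gives 93 once then 26 forever.
  δ ≥ 25/67.
Both must hold, so the binding constraint is Atlas's: δ ≥ 25/67.

Atlas; δ ≥ 25/67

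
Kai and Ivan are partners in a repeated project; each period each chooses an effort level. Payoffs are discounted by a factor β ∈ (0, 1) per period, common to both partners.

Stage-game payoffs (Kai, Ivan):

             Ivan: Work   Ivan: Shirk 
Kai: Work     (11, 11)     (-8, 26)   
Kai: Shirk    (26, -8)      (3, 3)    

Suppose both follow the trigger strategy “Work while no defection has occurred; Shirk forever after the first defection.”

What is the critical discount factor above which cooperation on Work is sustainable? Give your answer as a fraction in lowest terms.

15/23

11/(1−β) ≥ 26 + 3β/(1−β)
11 ≥ 26 − 23β
β ≥ 15/23.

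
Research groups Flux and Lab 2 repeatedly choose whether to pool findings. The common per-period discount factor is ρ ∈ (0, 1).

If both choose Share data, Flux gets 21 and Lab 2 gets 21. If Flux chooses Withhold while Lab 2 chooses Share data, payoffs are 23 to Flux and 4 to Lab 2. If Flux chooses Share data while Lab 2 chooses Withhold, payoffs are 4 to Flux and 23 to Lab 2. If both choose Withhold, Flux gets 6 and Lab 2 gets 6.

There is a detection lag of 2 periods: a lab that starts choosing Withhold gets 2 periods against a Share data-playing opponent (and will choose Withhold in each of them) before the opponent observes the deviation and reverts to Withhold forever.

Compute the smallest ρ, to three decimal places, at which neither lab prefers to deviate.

0.343

A deviator earns 23 for 2 periods, then 6 forever; cooperating earns 21 forever. Multiplying the IC by (1−ρ):
21 ≥ 23(1−ρ^2) + 6ρ^2, so 17·ρ^2 ≥ 2 and ρ^2 ≥ 2/17.
ρ ≥ (2/17)^(1/2) ≈ 0.343.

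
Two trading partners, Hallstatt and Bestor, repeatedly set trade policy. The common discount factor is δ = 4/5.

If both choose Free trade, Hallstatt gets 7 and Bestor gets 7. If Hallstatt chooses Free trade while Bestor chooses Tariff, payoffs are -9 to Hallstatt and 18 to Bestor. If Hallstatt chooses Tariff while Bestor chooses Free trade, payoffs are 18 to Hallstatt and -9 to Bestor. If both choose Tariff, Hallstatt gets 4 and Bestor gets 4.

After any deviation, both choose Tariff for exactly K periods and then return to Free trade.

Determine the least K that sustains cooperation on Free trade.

12

Need Σ_{k=1}^{K} δ^k ≥ (18−7)/(7−4) = 3.6667 at δ = 4/5.
At K = 11 the sum is 3.6564 < 3.6667; at K = 12 it is 3.7251 ≥ 3.6667.
So the minimum punishment length is K = 12.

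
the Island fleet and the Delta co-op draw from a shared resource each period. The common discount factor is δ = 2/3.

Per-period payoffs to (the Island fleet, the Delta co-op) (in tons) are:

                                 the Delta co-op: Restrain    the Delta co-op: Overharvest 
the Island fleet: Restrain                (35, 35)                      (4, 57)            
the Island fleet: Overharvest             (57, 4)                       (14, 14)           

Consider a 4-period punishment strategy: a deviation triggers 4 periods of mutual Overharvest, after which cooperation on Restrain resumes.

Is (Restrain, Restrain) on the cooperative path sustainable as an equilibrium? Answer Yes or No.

Comparing payoff streams over the 5 periods until play realigns: cooperate → 35(1+δ+…+δ^4); deviate → 57 + 14(δ+…+δ^4).
Cooperation is sustained iff (35−14)(δ+…+δ^4) ≥ 57−35.
δ+…+δ^4 = 2/3·(1−(2/3)^4)/(1−2/3) = 1.6049, and (57−35)/(35−14) = 1.0476.
1.6049 ≥ 1.0476, so cooperation is sustainable.

Yes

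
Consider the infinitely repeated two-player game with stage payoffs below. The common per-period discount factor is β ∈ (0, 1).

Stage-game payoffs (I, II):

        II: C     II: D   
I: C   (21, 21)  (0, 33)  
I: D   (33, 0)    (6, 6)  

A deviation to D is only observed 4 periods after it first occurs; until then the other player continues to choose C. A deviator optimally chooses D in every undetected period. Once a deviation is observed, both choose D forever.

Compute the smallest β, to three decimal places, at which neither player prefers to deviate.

Deviating for the 4 undetected periods gains 33−21 = 12 per period over cooperation, then loses 21−6 = 15 per period forever once punishment starts.
Gain: 12(1 + β + … + β^3); loss: 15·β^4/(1−β).
No profitable deviation ⇔ 12(1−β^4) ≤ 15·β^4, i.e. β^4 ≥ 12/(12+15) = 4/9.
Hence β ≥ (4/9)^(1/4) ≈ 0.816.

0.816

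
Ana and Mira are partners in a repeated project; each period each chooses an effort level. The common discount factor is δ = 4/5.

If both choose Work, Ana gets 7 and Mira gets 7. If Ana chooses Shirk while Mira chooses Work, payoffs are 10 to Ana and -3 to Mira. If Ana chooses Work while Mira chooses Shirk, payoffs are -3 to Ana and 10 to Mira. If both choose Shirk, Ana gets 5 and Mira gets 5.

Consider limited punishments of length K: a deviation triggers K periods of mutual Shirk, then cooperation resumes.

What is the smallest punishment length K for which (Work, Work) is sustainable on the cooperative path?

3

Need Σ_{k=1}^{K} δ^k ≥ (10−7)/(7−5) = 1.5000 at δ = 4/5.
At K = 2 the sum is 1.4400 < 1.5000; at K = 3 it is 1.9520 ≥ 1.5000.
So the minimum punishment length is K = 3.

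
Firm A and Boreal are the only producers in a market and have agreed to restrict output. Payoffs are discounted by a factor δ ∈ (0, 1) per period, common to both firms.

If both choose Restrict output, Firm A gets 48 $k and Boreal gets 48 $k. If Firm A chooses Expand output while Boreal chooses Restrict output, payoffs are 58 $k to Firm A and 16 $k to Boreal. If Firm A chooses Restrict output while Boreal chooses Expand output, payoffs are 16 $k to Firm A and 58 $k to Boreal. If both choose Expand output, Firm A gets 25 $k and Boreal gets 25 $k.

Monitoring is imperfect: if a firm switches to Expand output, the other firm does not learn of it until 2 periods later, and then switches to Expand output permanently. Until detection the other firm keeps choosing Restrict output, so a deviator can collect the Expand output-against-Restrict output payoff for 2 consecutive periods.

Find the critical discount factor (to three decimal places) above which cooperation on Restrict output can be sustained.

A deviator earns 58 for 2 periods, then 25 forever; cooperating earns 48 forever. Multiplying the IC by (1−δ):
48 ≥ 58(1−δ^2) + 25δ^2, so 33·δ^2 ≥ 10 and δ^2 ≥ 10/33.
δ ≥ (10/33)^(1/2) ≈ 0.550.

0.550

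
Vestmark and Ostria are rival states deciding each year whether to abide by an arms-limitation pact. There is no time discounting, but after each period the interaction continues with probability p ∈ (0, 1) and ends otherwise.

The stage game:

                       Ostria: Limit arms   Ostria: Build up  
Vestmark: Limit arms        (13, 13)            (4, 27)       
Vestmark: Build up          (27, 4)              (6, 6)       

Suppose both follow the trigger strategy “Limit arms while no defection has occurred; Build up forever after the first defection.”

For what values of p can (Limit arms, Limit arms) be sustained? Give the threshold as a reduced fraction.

2/3

Expected cooperation value is 13 + p·13 + p²·13 + … = 13/(1−p); deviation gives 27 + p·6/(1−p).
13 ≥ 27(1−p) + 6p ⇒ 21p ≥ 14 ⇒ p ≥ 14/21 = 2/3.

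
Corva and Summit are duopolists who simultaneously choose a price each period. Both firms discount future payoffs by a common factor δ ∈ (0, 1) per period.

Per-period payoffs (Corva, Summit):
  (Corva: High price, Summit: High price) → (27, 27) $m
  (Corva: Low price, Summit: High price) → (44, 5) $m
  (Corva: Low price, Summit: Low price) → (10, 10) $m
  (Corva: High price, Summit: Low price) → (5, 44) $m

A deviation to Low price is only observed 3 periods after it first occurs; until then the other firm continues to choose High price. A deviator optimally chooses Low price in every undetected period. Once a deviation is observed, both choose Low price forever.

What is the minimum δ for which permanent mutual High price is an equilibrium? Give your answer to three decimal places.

The best deviation is to choose Low price for all 3 undetected periods, earning 44 each, then 10 forever once detected.
Deviation value: 44(1−δ^3)/(1−δ) + 10δ^3/(1−δ); cooperation value: 27/(1−δ).
IC: 27 ≥ 44(1−δ^3) + 10δ^3 = 44 − 34δ^3.
So δ^3 ≥ 17/34 = 1/2, giving δ ≥ (1/2)^(1/3) ≈ 0.794.

0.794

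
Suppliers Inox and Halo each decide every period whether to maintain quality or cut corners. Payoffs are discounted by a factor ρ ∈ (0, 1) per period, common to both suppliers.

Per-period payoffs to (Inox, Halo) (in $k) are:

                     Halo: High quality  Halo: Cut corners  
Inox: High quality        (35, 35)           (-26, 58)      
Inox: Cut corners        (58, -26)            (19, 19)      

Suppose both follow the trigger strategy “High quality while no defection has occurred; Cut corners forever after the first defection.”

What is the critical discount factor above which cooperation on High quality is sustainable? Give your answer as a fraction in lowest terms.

23/39

Under grim trigger the critical discount factor is (T−C)/(T−P) with T = 58, C = 35, P = 19.
ρ* = (58−35)/(58−19) = 23/39.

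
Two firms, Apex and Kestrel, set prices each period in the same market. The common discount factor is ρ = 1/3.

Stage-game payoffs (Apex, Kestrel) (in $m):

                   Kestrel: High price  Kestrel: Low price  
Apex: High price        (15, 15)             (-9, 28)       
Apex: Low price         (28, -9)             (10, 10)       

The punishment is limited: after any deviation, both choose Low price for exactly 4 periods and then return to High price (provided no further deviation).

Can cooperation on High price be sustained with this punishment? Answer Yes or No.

Comparing payoff streams over the 5 periods until play realigns: cooperate → 15(1+ρ+…+ρ^4); deviate → 28 + 10(ρ+…+ρ^4).
Cooperation is sustained iff (15−10)(ρ+…+ρ^4) ≥ 28−15.
ρ+…+ρ^4 = 1/3·(1−(1/3)^4)/(1−1/3) = 0.4938, and (28−15)/(15−10) = 2.6000.
0.4938 < 2.6000, so cooperation is not sustainable.

No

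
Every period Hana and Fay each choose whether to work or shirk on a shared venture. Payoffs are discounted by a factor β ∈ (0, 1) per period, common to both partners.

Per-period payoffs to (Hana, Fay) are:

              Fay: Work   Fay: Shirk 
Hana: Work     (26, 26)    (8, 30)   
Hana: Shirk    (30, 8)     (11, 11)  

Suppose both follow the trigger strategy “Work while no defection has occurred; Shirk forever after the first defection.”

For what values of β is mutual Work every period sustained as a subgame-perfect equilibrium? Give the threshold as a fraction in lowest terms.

Cooperation forever yields 26 each period: 26/(1−β).
Deviating yields 30 once, then 11 forever: 30 + 11β/(1−β).
No profitable deviation requires 26/(1−β) ≥ 30 + 11β/(1−β).
Multiplying by (1−β): 26 ≥ 30(1−β) + 11β = 30 − 19β.
So 19β ≥ 4, i.e. β ≥ 4/19.

4/19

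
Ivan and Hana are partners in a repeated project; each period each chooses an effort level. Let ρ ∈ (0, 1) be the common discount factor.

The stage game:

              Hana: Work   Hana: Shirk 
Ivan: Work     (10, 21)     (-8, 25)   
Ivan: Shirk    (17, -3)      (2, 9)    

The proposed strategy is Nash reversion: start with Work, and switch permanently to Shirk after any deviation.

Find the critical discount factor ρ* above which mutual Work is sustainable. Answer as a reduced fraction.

Ivan's threshold: (17−10)/(17−2) = 7/15.
Hana's threshold: (25−21)/(25−9) = 1/4.
7/15 > 1/4, so Ivan binds and ρ* = 7/15.

7/15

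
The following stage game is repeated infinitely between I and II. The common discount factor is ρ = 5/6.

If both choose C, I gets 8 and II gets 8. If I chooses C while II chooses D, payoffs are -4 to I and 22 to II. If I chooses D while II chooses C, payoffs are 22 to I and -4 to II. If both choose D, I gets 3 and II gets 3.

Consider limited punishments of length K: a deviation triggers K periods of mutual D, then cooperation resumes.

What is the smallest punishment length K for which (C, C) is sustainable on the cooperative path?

IC: ρ(1−ρ^K)/(1−ρ) ≥ (22−8)/(8−3) = 14/5.
With ρ = 5/6: need 1 − ρ^K ≥ 14/5·(1−5/6)/(5/6), i.e. ρ^K ≤ 0.4400.
Since (5/6)^4 = 0.4823 and (5/6)^5 = 0.4019, the smallest such K is 5.

5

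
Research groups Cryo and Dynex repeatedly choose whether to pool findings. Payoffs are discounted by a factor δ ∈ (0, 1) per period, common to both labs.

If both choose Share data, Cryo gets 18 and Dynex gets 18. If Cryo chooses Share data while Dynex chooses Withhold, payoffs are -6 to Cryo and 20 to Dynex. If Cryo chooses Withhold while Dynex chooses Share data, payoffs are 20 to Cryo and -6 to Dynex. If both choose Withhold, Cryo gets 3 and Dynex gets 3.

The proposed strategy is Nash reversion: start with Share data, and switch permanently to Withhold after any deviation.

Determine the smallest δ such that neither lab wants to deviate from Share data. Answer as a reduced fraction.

2/17

18/(1−δ) ≥ 20 + 3δ/(1−δ)
18 ≥ 20 − 17δ
δ ≥ 2/17.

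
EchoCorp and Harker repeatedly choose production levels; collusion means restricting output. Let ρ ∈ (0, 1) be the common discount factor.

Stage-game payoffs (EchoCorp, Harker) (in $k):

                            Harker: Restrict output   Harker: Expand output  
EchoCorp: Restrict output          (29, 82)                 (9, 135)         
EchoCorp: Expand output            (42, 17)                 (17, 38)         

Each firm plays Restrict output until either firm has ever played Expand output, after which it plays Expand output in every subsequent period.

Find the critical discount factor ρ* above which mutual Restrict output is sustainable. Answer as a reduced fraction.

53/97

For EchoCorp: deviation gain 42−29 = 13, per-period punishment loss 29−17 = 12. IC gives ρ ≥ 13/25.
For Harker: gain 53, loss 44 per period, so ρ ≥ 53/97.
The tighter constraint is Harker's, so cooperation needs ρ ≥ 53/97.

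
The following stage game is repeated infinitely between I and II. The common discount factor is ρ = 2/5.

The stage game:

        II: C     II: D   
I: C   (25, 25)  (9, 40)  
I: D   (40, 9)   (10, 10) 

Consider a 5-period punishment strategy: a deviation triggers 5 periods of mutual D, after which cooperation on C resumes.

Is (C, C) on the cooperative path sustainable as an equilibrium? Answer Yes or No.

Comparing payoff streams over the 6 periods until play realigns: cooperate → 25(1+ρ+…+ρ^5); deviate → 40 + 10(ρ+…+ρ^5).
Cooperation is sustained iff (25−10)(ρ+…+ρ^5) ≥ 40−25.
ρ+…+ρ^5 = 2/5·(1−(2/5)^5)/(1−2/5) = 0.6598, and (40−25)/(25−10) = 1.0000.
0.6598 < 1.0000, so cooperation is not sustainable.

No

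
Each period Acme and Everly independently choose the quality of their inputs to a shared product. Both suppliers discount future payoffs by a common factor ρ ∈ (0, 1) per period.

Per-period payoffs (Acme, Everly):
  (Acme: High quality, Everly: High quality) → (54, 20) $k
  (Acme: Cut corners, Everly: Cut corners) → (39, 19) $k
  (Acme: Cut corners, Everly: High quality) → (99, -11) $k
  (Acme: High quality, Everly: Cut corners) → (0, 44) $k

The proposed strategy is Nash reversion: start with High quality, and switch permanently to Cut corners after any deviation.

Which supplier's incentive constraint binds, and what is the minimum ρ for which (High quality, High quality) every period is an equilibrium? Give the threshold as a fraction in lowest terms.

Acme: cooperation gives 54 each period; deviation gives 99 once then 39 forever.
  54/(1−ρ) ≥ 99 + 39ρ/(1−ρ) ⇒ ρ ≥ 45/60 = 3/4.
Everly: cooperation gives 20 each period; deviation gives 44 once then 19 forever.
  ρ ≥ 24/25.
Both must hold, so the binding constraint is Everly's: ρ ≥ 24/25.

Everly; ρ ≥ 24/25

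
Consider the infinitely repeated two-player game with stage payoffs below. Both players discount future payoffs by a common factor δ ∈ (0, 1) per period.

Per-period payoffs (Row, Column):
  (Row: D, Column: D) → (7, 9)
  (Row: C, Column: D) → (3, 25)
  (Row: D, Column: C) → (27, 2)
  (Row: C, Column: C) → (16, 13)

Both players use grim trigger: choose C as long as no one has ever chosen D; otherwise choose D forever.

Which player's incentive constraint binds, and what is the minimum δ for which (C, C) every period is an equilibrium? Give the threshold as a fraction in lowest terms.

Column; δ ≥ 3/4

Row: cooperation gives 16 each period; deviation gives 27 once then 7 forever.
  16/(1−δ) ≥ 27 + 7δ/(1−δ) ⇒ δ ≥ 11/20.
Column: cooperation gives 13 each period; deviation gives 25 once then 9 forever.
  δ ≥ 12/16 = 3/4.
Both must hold, so the binding constraint is Column's: δ ≥ 3/4.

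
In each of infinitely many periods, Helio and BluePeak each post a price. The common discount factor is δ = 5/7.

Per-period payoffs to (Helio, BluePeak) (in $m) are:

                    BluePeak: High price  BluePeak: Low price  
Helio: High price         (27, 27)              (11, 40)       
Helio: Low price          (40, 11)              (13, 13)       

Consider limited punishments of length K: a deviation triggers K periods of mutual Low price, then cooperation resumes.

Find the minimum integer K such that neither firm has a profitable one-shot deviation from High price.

Need Σ_{k=1}^{K} δ^k ≥ (40−27)/(27−13) = 0.9286 at δ = 5/7.
At K = 1 the sum is 0.7143 < 0.9286; at K = 2 it is 1.2245 ≥ 0.9286.
So the minimum punishment length is K = 2.

2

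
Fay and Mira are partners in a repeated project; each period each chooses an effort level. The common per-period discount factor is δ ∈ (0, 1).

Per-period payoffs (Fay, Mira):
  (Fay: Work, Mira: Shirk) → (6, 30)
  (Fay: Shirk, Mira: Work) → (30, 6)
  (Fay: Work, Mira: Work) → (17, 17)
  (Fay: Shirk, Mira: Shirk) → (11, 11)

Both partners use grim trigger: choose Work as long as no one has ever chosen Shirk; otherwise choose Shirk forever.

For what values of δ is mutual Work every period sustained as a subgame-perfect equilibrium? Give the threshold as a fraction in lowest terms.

17/(1−δ) ≥ 30 + 11δ/(1−δ)
17 ≥ 30 − 19δ
δ ≥ 13/19.

13/19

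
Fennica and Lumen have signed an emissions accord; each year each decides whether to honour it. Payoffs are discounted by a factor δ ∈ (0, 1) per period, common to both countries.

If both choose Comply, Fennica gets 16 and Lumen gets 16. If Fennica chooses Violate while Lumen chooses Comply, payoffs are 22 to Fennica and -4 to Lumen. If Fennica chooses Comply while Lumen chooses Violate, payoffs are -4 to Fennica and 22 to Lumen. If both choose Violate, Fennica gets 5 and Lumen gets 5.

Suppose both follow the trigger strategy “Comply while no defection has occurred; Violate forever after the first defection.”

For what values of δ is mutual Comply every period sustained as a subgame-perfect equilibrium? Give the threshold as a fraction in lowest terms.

Cooperation forever yields 16 each period: 16/(1−δ).
Deviating yields 22 once, then 5 forever: 22 + 5δ/(1−δ).
No profitable deviation requires 16/(1−δ) ≥ 22 + 5δ/(1−δ).
Multiplying by (1−δ): 16 ≥ 22(1−δ) + 5δ = 22 − 17δ.
So 17δ ≥ 6, i.e. δ ≥ 6/17.

6/17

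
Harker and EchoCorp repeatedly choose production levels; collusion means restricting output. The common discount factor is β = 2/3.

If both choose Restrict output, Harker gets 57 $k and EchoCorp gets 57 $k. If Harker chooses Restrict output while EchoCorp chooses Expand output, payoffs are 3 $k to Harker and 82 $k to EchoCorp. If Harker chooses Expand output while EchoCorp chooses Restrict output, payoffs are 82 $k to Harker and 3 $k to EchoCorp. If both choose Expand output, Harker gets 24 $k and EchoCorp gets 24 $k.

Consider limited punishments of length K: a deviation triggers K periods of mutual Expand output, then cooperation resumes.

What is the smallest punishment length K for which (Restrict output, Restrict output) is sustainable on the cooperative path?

2

IC: β(1−β^K)/(1−β) ≥ (82−57)/(57−24) = 25/33.
With β = 2/3: need 1 − β^K ≥ 25/33·(1−2/3)/(2/3), i.e. β^K ≤ 0.6212.
Since (2/3)^1 = 0.6667 and (2/3)^2 = 0.4444, the smallest such K is 2.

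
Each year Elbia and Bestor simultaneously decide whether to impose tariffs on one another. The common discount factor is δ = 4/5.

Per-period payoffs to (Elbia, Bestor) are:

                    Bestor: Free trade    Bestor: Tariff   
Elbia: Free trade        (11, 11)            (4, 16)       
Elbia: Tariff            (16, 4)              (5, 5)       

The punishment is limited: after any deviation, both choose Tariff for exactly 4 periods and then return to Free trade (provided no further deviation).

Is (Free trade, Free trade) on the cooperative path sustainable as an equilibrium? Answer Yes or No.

Yes

A one-shot deviation gives 16 now, then 5 for 4 periods, then back to 11.
Gain from deviating: (16−11) today; loss: (11−5) in each of the next 4 periods.
No-deviation condition: (11−5)(δ+…+δ^4) ≥ 16−11, i.e. δ+…+δ^4 ≥ 5/6.
At δ = 4/5: δ+…+δ^4 = 2.3616 ≥ 0.8333.
So cooperation is sustainable.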